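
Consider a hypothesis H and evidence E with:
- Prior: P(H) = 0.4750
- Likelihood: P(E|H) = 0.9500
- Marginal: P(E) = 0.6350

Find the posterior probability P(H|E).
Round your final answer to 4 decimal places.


Using Bayes' theorem:

P(H|E) = P(E|H) × P(H) / P(E)
       = 0.9500 × 0.4750 / 0.6350
       = 0.45125000 / 0.6350
       = 0.7106

The evidence strengthens our belief in H.
Prior: 0.4750 → Posterior: 0.7106


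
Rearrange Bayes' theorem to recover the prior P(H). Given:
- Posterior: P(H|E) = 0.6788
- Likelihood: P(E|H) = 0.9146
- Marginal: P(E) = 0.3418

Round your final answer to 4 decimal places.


From Bayes' theorem: P(H|E) = P(E|H) × P(H) / P(E)

Rearranging for P(H):
P(H) = P(H|E) × P(E) / P(E|H)
     = 0.6788 × 0.3418 / 0.9146
     = 0.23201384 / 0.9146
     = 0.2537


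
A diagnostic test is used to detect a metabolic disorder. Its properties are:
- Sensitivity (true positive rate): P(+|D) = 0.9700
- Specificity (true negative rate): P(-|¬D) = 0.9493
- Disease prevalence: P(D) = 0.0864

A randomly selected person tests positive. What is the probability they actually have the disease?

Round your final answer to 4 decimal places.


Let D = has disease, + = positive test

Given:
- P(D) = 0.0864 (prevalence)
- P(+|D) = 0.9700 (sensitivity)
- P(-|¬D) = 0.9493 (specificity)
- P(+|¬D) = 0.0507 (false positive rate = 1 - specificity)

Step 1: Find P(+)
P(+) = P(+|D)P(D) + P(+|¬D)P(¬D)
     = 0.9700 × 0.0864 + 0.0507 × 0.9136
     = 0.08380800 + 0.04631952
     = 0.13012752

Step 2: Apply Bayes' theorem for P(D|+)
P(D|+) = P(+|D)P(D) / P(+)
       = 0.08380800 / 0.13012752
       = 0.6440


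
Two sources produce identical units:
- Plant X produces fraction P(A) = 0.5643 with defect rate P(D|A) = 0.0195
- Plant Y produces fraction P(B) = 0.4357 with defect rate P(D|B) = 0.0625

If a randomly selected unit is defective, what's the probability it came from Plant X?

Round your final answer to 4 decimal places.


Let A = from Plant X, D = defective

Given:
- P(A) = 0.5643, P(B) = 0.4357
- P(D|A) = 0.0195, P(D|B) = 0.0625

Step 1: Find P(D)
P(D) = P(D|A)P(A) + P(D|B)P(B)
     = 0.0195 × 0.5643 + 0.0625 × 0.4357
     = 0.01100385 + 0.02723125
     = 0.03823510

Step 2: Apply Bayes' theorem
P(A|D) = P(D|A)P(A) / P(D)
       = 0.01100385 / 0.03823510
       = 0.2878


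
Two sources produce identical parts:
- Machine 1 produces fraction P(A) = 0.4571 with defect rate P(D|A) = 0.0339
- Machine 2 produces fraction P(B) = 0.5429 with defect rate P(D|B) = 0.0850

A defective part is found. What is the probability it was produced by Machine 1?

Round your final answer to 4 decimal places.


Let A = from Machine 1, D = defective

Given:
- P(A) = 0.4571, P(B) = 0.5429
- P(D|A) = 0.0339, P(D|B) = 0.0850

Step 1: Find P(D)
P(D) = P(D|A)P(A) + P(D|B)P(B)
     = 0.0339 × 0.4571 + 0.0850 × 0.5429
     = 0.01549569 + 0.04614650
     = 0.06164219

Step 2: Apply Bayes' theorem
P(A|D) = P(D|A)P(A) / P(D)
       = 0.01549569 / 0.06164219
       = 0.2514


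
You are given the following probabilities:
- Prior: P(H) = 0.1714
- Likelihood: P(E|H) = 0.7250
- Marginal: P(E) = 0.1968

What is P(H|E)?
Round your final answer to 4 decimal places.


Using Bayes' theorem:

P(H|E) = P(E|H) × P(H) / P(E)
       = 0.7250 × 0.1714 / 0.1968
       = 0.12426500 / 0.1968
       = 0.6314

The evidence strengthens our belief in H.
Prior: 0.1714 → Posterior: 0.6314


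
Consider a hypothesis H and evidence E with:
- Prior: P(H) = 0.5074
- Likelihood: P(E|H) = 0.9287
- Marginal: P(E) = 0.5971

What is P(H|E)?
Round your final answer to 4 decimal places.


Using Bayes' theorem:

P(H|E) = P(E|H) × P(H) / P(E)
       = 0.9287 × 0.5074 / 0.5971
       = 0.47122238 / 0.5971
       = 0.7892

The evidence strengthens our belief in H.
Prior: 0.5074 → Posterior: 0.7892


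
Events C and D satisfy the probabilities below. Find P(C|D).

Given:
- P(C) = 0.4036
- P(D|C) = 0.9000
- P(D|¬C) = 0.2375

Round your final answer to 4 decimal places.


Bayes' theorem: P(C|D) = P(D|C) × P(C) / P(D)

Step 1: Calculate P(D) using law of total probability
P(D) = P(D|C)P(C) + P(D|¬C)P(¬C)
     = 0.9000 × 0.4036 + 0.2375 × 0.5964
     = 0.36324000 + 0.14164500
     = 0.50488500

Step 2: Apply Bayes' theorem
P(C|D) = P(D|C) × P(C) / P(D)
       = 0.36324000 / 0.50488500
       = 0.7195


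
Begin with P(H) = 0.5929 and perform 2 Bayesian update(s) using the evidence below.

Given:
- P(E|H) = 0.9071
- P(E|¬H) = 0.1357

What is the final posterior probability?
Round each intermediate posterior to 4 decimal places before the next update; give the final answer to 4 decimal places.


Sequential Bayesian updating:

Initial prior: P(H) = 0.5929

Update 1:
  P(E) = 0.9071 × 0.5929 + 0.1357 × 0.4071 = 0.53781959 + 0.05524347 = 0.59306306
  P(H|E) = 0.53781959 / 0.59306306 = 0.9069

Update 2:
  P(E) = 0.9071 × 0.9069 + 0.1357 × 0.0931 = 0.82264899 + 0.01263367 = 0.83528266
  P(H|E) = 0.82264899 / 0.83528266 = 0.9849

Final posterior: 0.9849


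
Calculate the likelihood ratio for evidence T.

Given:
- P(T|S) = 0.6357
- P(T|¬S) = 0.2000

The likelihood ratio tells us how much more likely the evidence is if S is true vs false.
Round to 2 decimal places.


Likelihood Ratio (LR) = P(T|S) / P(T|¬S)

LR = 0.6357 / 0.2000
   = 3.18

The evidence is 3.18 times more likely if S is true than if S is false.
Because LR exceeds 1, T is evidence for S.


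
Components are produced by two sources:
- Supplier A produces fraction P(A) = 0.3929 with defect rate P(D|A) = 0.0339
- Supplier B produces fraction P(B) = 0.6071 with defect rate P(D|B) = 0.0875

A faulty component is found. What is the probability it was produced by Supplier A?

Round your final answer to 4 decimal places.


Let A = from Supplier A, D = faulty

Given:
- P(A) = 0.3929, P(B) = 0.6071
- P(D|A) = 0.0339, P(D|B) = 0.0875

Step 1: Find P(D)
P(D) = P(D|A)P(A) + P(D|B)P(B)
     = 0.0339 × 0.3929 + 0.0875 × 0.6071
     = 0.01331931 + 0.05312125
     = 0.06644056

Step 2: Apply Bayes' theorem
P(A|D) = P(D|A)P(A) / P(D)
       = 0.01331931 / 0.06644056
       = 0.2005


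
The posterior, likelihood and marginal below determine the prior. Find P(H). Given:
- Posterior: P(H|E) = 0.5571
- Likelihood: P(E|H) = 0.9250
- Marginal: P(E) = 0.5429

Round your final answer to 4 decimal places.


From Bayes' theorem: P(H|E) = P(E|H) × P(H) / P(E)

Rearranging for P(H):
P(H) = P(H|E) × P(E) / P(E|H)
     = 0.5571 × 0.5429 / 0.9250
     = 0.30244959 / 0.9250
     = 0.3270


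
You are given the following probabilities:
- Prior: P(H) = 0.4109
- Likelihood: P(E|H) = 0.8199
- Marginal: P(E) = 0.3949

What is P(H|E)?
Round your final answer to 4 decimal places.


Using Bayes' theorem:

P(H|E) = P(E|H) × P(H) / P(E)
       = 0.8199 × 0.4109 / 0.3949
       = 0.33689691 / 0.3949
       = 0.8531

The evidence strengthens our belief in H.
Prior: 0.4109 → Posterior: 0.8531


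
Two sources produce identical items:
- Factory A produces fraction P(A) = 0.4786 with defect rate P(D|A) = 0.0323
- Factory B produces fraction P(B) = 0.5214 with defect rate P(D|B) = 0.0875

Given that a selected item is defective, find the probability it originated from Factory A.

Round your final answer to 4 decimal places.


Let A = from Factory A, D = defective

Given:
- P(A) = 0.4786, P(B) = 0.5214
- P(D|A) = 0.0323, P(D|B) = 0.0875

Step 1: Find P(D)
P(D) = P(D|A)P(A) + P(D|B)P(B)
     = 0.0323 × 0.4786 + 0.0875 × 0.5214
     = 0.01545878 + 0.04562250
     = 0.06108128

Step 2: Apply Bayes' theorem
P(A|D) = P(D|A)P(A) / P(D)
       = 0.01545878 / 0.06108128
       = 0.2531


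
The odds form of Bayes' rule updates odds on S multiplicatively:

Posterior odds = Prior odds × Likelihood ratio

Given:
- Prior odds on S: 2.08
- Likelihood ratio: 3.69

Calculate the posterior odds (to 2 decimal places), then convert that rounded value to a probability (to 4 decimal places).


Step 1: Calculate posterior odds
Posterior odds = Prior odds × LR
               = 2.08 × 3.69
               = 7.68

Step 2: Convert to probability
P(S|E) = Posterior odds / (1 + Posterior odds)
       = 7.68 / (1 + 7.68)
       = 7.68 / 8.68
       = 0.8848

The evidence increased P(S) from 0.6753 to 0.8848.


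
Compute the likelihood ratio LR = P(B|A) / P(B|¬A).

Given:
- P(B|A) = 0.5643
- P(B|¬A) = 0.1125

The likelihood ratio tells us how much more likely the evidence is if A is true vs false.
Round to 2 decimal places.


Likelihood Ratio (LR) = P(B|A) / P(B|¬A)

LR = 0.5643 / 0.1125
   = 5.02

The evidence is 5.02 times more likely if A is true than if A is false.
Since LR > 1, the evidence supports A over ¬A.


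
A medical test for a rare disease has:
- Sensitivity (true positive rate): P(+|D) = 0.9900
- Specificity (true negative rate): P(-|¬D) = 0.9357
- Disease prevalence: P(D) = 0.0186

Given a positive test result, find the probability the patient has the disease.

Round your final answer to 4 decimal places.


Let D = has disease, + = positive test

Given:
- P(D) = 0.0186 (prevalence)
- P(+|D) = 0.9900 (sensitivity)
- P(-|¬D) = 0.9357 (specificity)
- P(+|¬D) = 0.0643 (false positive rate = 1 - specificity)

Step 1: Find P(+)
P(+) = P(+|D)P(D) + P(+|¬D)P(¬D)
     = 0.9900 × 0.0186 + 0.0643 × 0.9814
     = 0.01841400 + 0.06310402
     = 0.08151802

Step 2: Apply Bayes' theorem for P(D|+)
P(D|+) = P(+|D)P(D) / P(+)
       = 0.01841400 / 0.08151802
       = 0.2259


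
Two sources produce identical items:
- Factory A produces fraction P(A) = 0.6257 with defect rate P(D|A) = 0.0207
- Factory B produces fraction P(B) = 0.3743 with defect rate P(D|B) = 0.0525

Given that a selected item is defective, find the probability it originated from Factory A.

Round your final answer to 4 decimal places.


Let A = from Factory A, D = defective

Given:
- P(A) = 0.6257, P(B) = 0.3743
- P(D|A) = 0.0207, P(D|B) = 0.0525

Step 1: Find P(D)
P(D) = P(D|A)P(A) + P(D|B)P(B)
     = 0.0207 × 0.6257 + 0.0525 × 0.3743
     = 0.01295199 + 0.01965075
     = 0.03260274

Step 2: Apply Bayes' theorem
P(A|D) = P(D|A)P(A) / P(D)
       = 0.01295199 / 0.03260274
       = 0.3973


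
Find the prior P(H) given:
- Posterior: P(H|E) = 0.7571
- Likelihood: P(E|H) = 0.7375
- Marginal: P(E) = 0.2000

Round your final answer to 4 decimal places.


From Bayes' theorem: P(H|E) = P(E|H) × P(H) / P(E)

Rearranging for P(H):
P(H) = P(H|E) × P(E) / P(E|H)
     = 0.7571 × 0.2000 / 0.7375
     = 0.15142000 / 0.7375
     = 0.2053


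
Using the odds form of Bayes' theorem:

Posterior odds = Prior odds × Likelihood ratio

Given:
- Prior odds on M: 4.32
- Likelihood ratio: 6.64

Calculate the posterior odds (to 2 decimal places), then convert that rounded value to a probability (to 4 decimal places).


Step 1: Calculate posterior odds
Posterior odds = Prior odds × LR
               = 4.32 × 6.64
               = 28.68

Step 2: Convert to probability
P(M|E) = Posterior odds / (1 + Posterior odds)
       = 28.68 / (1 + 28.68)
       = 28.68 / 29.68
       = 0.9663

The evidence increased P(M) from 0.8120 to 0.9663.


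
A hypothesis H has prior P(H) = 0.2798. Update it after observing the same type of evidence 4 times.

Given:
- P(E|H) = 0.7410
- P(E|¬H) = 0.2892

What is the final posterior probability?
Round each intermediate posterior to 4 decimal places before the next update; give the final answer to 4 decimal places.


Sequential Bayesian updating:

Initial prior: P(H) = 0.2798

Update 1:
  P(E) = 0.7410 × 0.2798 + 0.2892 × 0.7202 = 0.20733180 + 0.20828184 = 0.41561364
  P(H|E) = 0.20733180 / 0.41561364 = 0.4989

Update 2:
  P(E) = 0.7410 × 0.4989 + 0.2892 × 0.5011 = 0.36968490 + 0.14491812 = 0.51460302
  P(H|E) = 0.36968490 / 0.51460302 = 0.7184

Update 3:
  P(E) = 0.7410 × 0.7184 + 0.2892 × 0.2816 = 0.53233440 + 0.08143872 = 0.61377312
  P(H|E) = 0.53233440 / 0.61377312 = 0.8673

Update 4:
  P(E) = 0.7410 × 0.8673 + 0.2892 × 0.1327 = 0.64266930 + 0.03837684 = 0.68104614
  P(H|E) = 0.64266930 / 0.68104614 = 0.9437

Final posterior: 0.9437


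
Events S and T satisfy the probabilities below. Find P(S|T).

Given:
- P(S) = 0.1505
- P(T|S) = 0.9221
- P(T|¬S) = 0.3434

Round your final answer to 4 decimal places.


Bayes' theorem: P(S|T) = P(T|S) × P(S) / P(T)

Step 1: Calculate P(T) using law of total probability
P(T) = P(T|S)P(S) + P(T|¬S)P(¬S)
     = 0.9221 × 0.1505 + 0.3434 × 0.8495
     = 0.13877605 + 0.29171830
     = 0.43049435

Step 2: Apply Bayes' theorem
P(S|T) = P(T|S) × P(S) / P(T)
       = 0.13877605 / 0.43049435
       = 0.3224


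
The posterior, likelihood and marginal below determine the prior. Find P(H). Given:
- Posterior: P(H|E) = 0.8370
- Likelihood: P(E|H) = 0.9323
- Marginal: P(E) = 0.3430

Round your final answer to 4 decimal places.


From Bayes' theorem: P(H|E) = P(E|H) × P(H) / P(E)

Rearranging for P(H):
P(H) = P(H|E) × P(E) / P(E|H)
     = 0.8370 × 0.3430 / 0.9323
     = 0.28709100 / 0.9323
     = 0.3079


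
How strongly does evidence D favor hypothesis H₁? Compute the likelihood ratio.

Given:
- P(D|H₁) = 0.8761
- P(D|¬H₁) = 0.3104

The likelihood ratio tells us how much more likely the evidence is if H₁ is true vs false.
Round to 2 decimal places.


Likelihood Ratio (LR) = P(D|H₁) / P(D|¬H₁)

LR = 0.8761 / 0.3104
   = 2.82

The evidence is 2.82 times more likely if H₁ is true than if H₁ is false.
Since LR > 1, the evidence supports H₁ over ¬H₁.


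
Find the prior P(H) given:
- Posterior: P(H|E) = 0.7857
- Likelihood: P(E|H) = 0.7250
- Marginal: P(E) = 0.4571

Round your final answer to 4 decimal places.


From Bayes' theorem: P(H|E) = P(E|H) × P(H) / P(E)

Rearranging for P(H):
P(H) = P(H|E) × P(E) / P(E|H)
     = 0.7857 × 0.4571 / 0.7250
     = 0.35914347 / 0.7250
     = 0.4954


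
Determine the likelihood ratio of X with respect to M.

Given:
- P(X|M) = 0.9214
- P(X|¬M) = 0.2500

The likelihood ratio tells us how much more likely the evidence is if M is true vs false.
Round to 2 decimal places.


Likelihood Ratio (LR) = P(X|M) / P(X|¬M)

LR = 0.9214 / 0.2500
   = 3.69

The evidence is 3.69 times more likely if M is true than if M is false.
Since LR > 1, the evidence supports M over ¬M.


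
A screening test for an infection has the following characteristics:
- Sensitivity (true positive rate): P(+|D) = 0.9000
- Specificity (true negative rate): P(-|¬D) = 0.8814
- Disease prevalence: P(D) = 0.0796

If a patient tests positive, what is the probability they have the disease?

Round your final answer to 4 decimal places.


Let D = has disease, + = positive test

Given:
- P(D) = 0.0796 (prevalence)
- P(+|D) = 0.9000 (sensitivity)
- P(-|¬D) = 0.8814 (specificity)
- P(+|¬D) = 0.1186 (false positive rate = 1 - specificity)

Step 1: Find P(+)
P(+) = P(+|D)P(D) + P(+|¬D)P(¬D)
     = 0.9000 × 0.0796 + 0.1186 × 0.9204
     = 0.07164000 + 0.10915944
     = 0.18079944

Step 2: Apply Bayes' theorem for P(D|+)
P(D|+) = P(+|D)P(D) / P(+)
       = 0.07164000 / 0.18079944
       = 0.3962


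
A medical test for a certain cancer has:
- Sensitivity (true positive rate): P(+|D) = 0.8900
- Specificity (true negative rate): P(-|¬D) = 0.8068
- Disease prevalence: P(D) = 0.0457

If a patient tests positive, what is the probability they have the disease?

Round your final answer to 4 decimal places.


Let D = has disease, + = positive test

Given:
- P(D) = 0.0457 (prevalence)
- P(+|D) = 0.8900 (sensitivity)
- P(-|¬D) = 0.8068 (specificity)
- P(+|¬D) = 0.1932 (false positive rate = 1 - specificity)

Step 1: Find P(+)
P(+) = P(+|D)P(D) + P(+|¬D)P(¬D)
     = 0.8900 × 0.0457 + 0.1932 × 0.9543
     = 0.04067300 + 0.18437076
     = 0.22504376

Step 2: Apply Bayes' theorem for P(D|+)
P(D|+) = P(+|D)P(D) / P(+)
       = 0.04067300 / 0.22504376
       = 0.1807


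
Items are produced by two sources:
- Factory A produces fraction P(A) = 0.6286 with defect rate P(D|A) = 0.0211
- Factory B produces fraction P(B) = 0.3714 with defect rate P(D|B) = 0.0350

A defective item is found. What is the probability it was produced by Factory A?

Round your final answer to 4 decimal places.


Let A = from Factory A, D = defective

Given:
- P(A) = 0.6286, P(B) = 0.3714
- P(D|A) = 0.0211, P(D|B) = 0.0350

Step 1: Find P(D)
P(D) = P(D|A)P(A) + P(D|B)P(B)
     = 0.0211 × 0.6286 + 0.0350 × 0.3714
     = 0.01326346 + 0.01299900
     = 0.02626246

Step 2: Apply Bayes' theorem
P(A|D) = P(D|A)P(A) / P(D)
       = 0.01326346 / 0.02626246
       = 0.5050


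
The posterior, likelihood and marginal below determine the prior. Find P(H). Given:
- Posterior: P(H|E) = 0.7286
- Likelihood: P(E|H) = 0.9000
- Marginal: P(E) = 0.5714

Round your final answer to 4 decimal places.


From Bayes' theorem: P(H|E) = P(E|H) × P(H) / P(E)

Rearranging for P(H):
P(H) = P(H|E) × P(E) / P(E|H)
     = 0.7286 × 0.5714 / 0.9000
     = 0.41632204 / 0.9000
     = 0.4626


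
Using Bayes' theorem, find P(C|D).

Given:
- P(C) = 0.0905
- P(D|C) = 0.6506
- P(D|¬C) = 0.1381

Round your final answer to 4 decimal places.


Bayes' theorem: P(C|D) = P(D|C) × P(C) / P(D)

Step 1: Calculate P(D) using law of total probability
P(D) = P(D|C)P(C) + P(D|¬C)P(¬C)
     = 0.6506 × 0.0905 + 0.1381 × 0.9095
     = 0.05887930 + 0.12560195
     = 0.18448125

Step 2: Apply Bayes' theorem
P(C|D) = P(D|C) × P(C) / P(D)
       = 0.05887930 / 0.18448125
       = 0.3192


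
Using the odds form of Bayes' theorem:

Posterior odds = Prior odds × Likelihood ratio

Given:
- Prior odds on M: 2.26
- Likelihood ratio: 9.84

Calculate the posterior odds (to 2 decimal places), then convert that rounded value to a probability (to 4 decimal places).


Step 1: Calculate posterior odds
Posterior odds = Prior odds × LR
               = 2.26 × 9.84
               = 22.24

Step 2: Convert to probability
P(M|E) = Posterior odds / (1 + Posterior odds)
       = 22.24 / (1 + 22.24)
       = 22.24 / 23.24
       = 0.9570

The evidence increased P(M) from 0.6933 to 0.9570.


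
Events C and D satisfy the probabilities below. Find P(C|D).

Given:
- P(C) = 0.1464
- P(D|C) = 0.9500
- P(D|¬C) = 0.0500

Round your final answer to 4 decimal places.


Bayes' theorem: P(C|D) = P(D|C) × P(C) / P(D)

Step 1: Calculate P(D) using law of total probability
P(D) = P(D|C)P(C) + P(D|¬C)P(¬C)
     = 0.9500 × 0.1464 + 0.0500 × 0.8536
     = 0.13908000 + 0.04268000
     = 0.18176000

Step 2: Apply Bayes' theorem
P(C|D) = P(D|C) × P(C) / P(D)
       = 0.13908000 / 0.18176000
       = 0.7652


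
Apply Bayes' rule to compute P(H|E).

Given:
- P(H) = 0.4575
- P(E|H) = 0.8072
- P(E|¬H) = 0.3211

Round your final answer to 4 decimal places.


Bayes' theorem: P(H|E) = P(E|H) × P(H) / P(E)

Step 1: Calculate P(E) using law of total probability
P(E) = P(E|H)P(H) + P(E|¬H)P(¬H)
     = 0.8072 × 0.4575 + 0.3211 × 0.5425
     = 0.36929400 + 0.17419675
     = 0.54349075

Step 2: Apply Bayes' theorem
P(H|E) = P(E|H) × P(H) / P(E)
       = 0.36929400 / 0.54349075
       = 0.6795


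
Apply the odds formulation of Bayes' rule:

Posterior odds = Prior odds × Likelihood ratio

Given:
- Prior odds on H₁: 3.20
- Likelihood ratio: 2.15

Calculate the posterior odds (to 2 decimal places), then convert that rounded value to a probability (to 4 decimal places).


Step 1: Calculate posterior odds
Posterior odds = Prior odds × LR
               = 3.20 × 2.15
               = 6.88

Step 2: Convert to probability
P(H₁|E) = Posterior odds / (1 + Posterior odds)
       = 6.88 / (1 + 6.88)
       = 6.88 / 7.88
       = 0.8731

The evidence increased P(H₁) from 0.7619 to 0.8731.


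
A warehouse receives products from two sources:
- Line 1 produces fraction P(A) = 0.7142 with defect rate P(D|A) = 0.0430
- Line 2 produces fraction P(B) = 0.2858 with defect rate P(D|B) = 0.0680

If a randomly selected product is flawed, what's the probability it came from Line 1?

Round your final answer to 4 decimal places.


Let A = from Line 1, D = flawed

Given:
- P(A) = 0.7142, P(B) = 0.2858
- P(D|A) = 0.0430, P(D|B) = 0.0680

Step 1: Find P(D)
P(D) = P(D|A)P(A) + P(D|B)P(B)
     = 0.0430 × 0.7142 + 0.0680 × 0.2858
     = 0.03071060 + 0.01943440
     = 0.05014500

Step 2: Apply Bayes' theorem
P(A|D) = P(D|A)P(A) / P(D)
       = 0.03071060 / 0.05014500
       = 0.6124


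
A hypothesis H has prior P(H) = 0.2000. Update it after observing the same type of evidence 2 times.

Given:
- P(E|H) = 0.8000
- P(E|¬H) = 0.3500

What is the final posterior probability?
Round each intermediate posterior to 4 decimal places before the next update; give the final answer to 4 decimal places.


Sequential Bayesian updating:

Initial prior: P(H) = 0.2000

Update 1:
  P(E) = 0.8000 × 0.2000 + 0.3500 × 0.8000 = 0.16000000 + 0.28000000 = 0.44000000
  P(H|E) = 0.16000000 / 0.44000000 = 0.3636

Update 2:
  P(E) = 0.8000 × 0.3636 + 0.3500 × 0.6364 = 0.29088000 + 0.22274000 = 0.51362000
  P(H|E) = 0.29088000 / 0.51362000 = 0.5663

Final posterior: 0.5663


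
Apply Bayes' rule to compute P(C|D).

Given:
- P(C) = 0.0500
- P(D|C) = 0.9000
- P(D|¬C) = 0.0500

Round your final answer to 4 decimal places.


Bayes' theorem: P(C|D) = P(D|C) × P(C) / P(D)

Step 1: Calculate P(D) using law of total probability
P(D) = P(D|C)P(C) + P(D|¬C)P(¬C)
     = 0.9000 × 0.0500 + 0.0500 × 0.9500
     = 0.04500000 + 0.04750000
     = 0.09250000

Step 2: Apply Bayes' theorem
P(C|D) = P(D|C) × P(C) / P(D)
       = 0.04500000 / 0.09250000
       = 0.4865


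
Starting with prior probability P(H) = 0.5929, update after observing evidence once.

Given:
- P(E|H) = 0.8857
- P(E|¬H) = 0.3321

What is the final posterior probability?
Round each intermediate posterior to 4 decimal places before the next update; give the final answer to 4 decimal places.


Sequential Bayesian updating:

Initial prior: P(H) = 0.5929

Update 1:
  P(E) = 0.8857 × 0.5929 + 0.3321 × 0.4071 = 0.52513153 + 0.13519791 = 0.66032944
  P(H|E) = 0.52513153 / 0.66032944 = 0.7953

Final posterior: 0.7953


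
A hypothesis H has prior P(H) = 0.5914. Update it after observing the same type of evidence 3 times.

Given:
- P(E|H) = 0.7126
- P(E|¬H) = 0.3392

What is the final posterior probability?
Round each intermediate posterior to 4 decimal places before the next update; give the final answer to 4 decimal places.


Sequential Bayesian updating:

Initial prior: P(H) = 0.5914

Update 1:
  P(E) = 0.7126 × 0.5914 + 0.3392 × 0.4086 = 0.42143164 + 0.13859712 = 0.56002876
  P(H|E) = 0.42143164 / 0.56002876 = 0.7525

Update 2:
  P(E) = 0.7126 × 0.7525 + 0.3392 × 0.2475 = 0.53623150 + 0.08395200 = 0.62018350
  P(H|E) = 0.53623150 / 0.62018350 = 0.8646

Update 3:
  P(E) = 0.7126 × 0.8646 + 0.3392 × 0.1354 = 0.61611396 + 0.04592768 = 0.66204164
  P(H|E) = 0.61611396 / 0.66204164 = 0.9306

Final posterior: 0.9306


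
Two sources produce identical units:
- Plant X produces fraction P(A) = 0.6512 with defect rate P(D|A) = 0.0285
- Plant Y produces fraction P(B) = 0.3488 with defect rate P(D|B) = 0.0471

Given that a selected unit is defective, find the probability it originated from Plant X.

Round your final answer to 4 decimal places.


Let A = from Plant X, D = defective

Given:
- P(A) = 0.6512, P(B) = 0.3488
- P(D|A) = 0.0285, P(D|B) = 0.0471

Step 1: Find P(D)
P(D) = P(D|A)P(A) + P(D|B)P(B)
     = 0.0285 × 0.6512 + 0.0471 × 0.3488
     = 0.01855920 + 0.01642848
     = 0.03498768

Step 2: Apply Bayes' theorem
P(A|D) = P(D|A)P(A) / P(D)
       = 0.01855920 / 0.03498768
       = 0.5304


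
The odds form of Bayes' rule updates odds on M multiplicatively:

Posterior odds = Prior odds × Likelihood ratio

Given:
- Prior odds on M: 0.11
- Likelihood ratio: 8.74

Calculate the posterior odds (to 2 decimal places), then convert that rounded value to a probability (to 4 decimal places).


Step 1: Calculate posterior odds
Posterior odds = Prior odds × LR
               = 0.11 × 8.74
               = 0.96

Step 2: Convert to probability
P(M|E) = Posterior odds / (1 + Posterior odds)
       = 0.96 / (1 + 0.96)
       = 0.96 / 1.96
       = 0.4898

The evidence increased P(M) from 0.0991 to 0.4898.


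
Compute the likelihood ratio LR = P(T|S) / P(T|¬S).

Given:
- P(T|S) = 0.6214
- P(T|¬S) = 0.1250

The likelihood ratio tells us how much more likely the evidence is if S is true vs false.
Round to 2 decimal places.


Likelihood Ratio (LR) = P(T|S) / P(T|¬S)

LR = 0.6214 / 0.1250
   = 4.97

The evidence is 4.97 times more likely if S is true than if S is false.
Because LR exceeds 1, T is evidence for S.


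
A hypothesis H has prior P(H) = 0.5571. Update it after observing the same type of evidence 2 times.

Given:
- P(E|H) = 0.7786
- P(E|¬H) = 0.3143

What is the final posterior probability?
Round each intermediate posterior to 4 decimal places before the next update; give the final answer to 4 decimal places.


Sequential Bayesian updating:

Initial prior: P(H) = 0.5571

Update 1:
  P(E) = 0.7786 × 0.5571 + 0.3143 × 0.4429 = 0.43375806 + 0.13920347 = 0.57296153
  P(H|E) = 0.43375806 / 0.57296153 = 0.7570

Update 2:
  P(E) = 0.7786 × 0.7570 + 0.3143 × 0.2430 = 0.58940020 + 0.07637490 = 0.66577510
  P(H|E) = 0.58940020 / 0.66577510 = 0.8853

Final posterior: 0.8853


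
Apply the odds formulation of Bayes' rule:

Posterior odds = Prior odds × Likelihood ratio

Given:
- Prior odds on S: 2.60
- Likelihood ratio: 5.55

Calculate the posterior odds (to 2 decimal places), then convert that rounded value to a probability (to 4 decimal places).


Step 1: Calculate posterior odds
Posterior odds = Prior odds × LR
               = 2.60 × 5.55
               = 14.43

Step 2: Convert to probability
P(S|E) = Posterior odds / (1 + Posterior odds)
       = 14.43 / (1 + 14.43)
       = 14.43 / 15.43
       = 0.9352

The evidence increased P(S) from 0.7222 to 0.9352.


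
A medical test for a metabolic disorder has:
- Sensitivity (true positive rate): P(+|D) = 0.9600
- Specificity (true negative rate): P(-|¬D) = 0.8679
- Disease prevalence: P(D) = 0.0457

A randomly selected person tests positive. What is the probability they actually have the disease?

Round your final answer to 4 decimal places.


Let D = has disease, + = positive test

Given:
- P(D) = 0.0457 (prevalence)
- P(+|D) = 0.9600 (sensitivity)
- P(-|¬D) = 0.8679 (specificity)
- P(+|¬D) = 0.1321 (false positive rate = 1 - specificity)

Step 1: Find P(+)
P(+) = P(+|D)P(D) + P(+|¬D)P(¬D)
     = 0.9600 × 0.0457 + 0.1321 × 0.9543
     = 0.04387200 + 0.12606303
     = 0.16993503

Step 2: Apply Bayes' theorem for P(D|+)
P(D|+) = P(+|D)P(D) / P(+)
       = 0.04387200 / 0.16993503
       = 0.2582


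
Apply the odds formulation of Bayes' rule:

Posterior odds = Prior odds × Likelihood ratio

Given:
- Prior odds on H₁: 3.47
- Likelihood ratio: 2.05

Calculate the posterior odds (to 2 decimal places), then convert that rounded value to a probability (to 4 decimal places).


Step 1: Calculate posterior odds
Posterior odds = Prior odds × LR
               = 3.47 × 2.05
               = 7.11

Step 2: Convert to probability
P(H₁|E) = Posterior odds / (1 + Posterior odds)
       = 7.11 / (1 + 7.11)
       = 7.11 / 8.11
       = 0.8767

The evidence increased P(H₁) from 0.7763 to 0.8767.


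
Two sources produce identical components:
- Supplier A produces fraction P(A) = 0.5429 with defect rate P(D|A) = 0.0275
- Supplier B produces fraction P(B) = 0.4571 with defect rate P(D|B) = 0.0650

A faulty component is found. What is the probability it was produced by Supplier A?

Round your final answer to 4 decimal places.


Let A = from Supplier A, D = faulty

Given:
- P(A) = 0.5429, P(B) = 0.4571
- P(D|A) = 0.0275, P(D|B) = 0.0650

Step 1: Find P(D)
P(D) = P(D|A)P(A) + P(D|B)P(B)
     = 0.0275 × 0.5429 + 0.0650 × 0.4571
     = 0.01492975 + 0.02971150
     = 0.04464125

Step 2: Apply Bayes' theorem
P(A|D) = P(D|A)P(A) / P(D)
       = 0.01492975 / 0.04464125
       = 0.3344


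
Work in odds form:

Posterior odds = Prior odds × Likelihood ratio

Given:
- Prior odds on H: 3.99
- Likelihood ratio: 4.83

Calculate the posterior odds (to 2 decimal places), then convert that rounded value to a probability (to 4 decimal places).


Step 1: Calculate posterior odds
Posterior odds = Prior odds × LR
               = 3.99 × 4.83
               = 19.27

Step 2: Convert to probability
P(H|E) = Posterior odds / (1 + Posterior odds)
       = 19.27 / (1 + 19.27)
       = 19.27 / 20.27
       = 0.9507

The evidence increased P(H) from 0.7996 to 0.9507.


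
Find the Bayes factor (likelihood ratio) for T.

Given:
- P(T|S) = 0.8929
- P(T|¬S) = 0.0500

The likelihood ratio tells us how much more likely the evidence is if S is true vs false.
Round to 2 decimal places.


Likelihood Ratio (LR) = P(T|S) / P(T|¬S)

LR = 0.8929 / 0.0500
   = 17.86

The evidence is 17.86 times more likely if S is true than if S is false.
LR > 1, so observing T raises the odds in favor of S.


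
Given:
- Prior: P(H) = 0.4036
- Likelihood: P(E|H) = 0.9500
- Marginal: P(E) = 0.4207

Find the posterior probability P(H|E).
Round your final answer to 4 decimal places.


Using Bayes' theorem:

P(H|E) = P(E|H) × P(H) / P(E)
       = 0.9500 × 0.4036 / 0.4207
       = 0.38342000 / 0.4207
       = 0.9114

The evidence strengthens our belief in H.
Prior: 0.4036 → Posterior: 0.9114


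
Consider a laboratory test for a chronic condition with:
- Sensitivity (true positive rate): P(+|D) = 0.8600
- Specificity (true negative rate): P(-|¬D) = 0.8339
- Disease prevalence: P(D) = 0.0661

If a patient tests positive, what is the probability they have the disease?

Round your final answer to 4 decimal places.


Let D = has disease, + = positive test

Given:
- P(D) = 0.0661 (prevalence)
- P(+|D) = 0.8600 (sensitivity)
- P(-|¬D) = 0.8339 (specificity)
- P(+|¬D) = 0.1661 (false positive rate = 1 - specificity)

Step 1: Find P(+)
P(+) = P(+|D)P(D) + P(+|¬D)P(¬D)
     = 0.8600 × 0.0661 + 0.1661 × 0.9339
     = 0.05684600 + 0.15512079
     = 0.21196679

Step 2: Apply Bayes' theorem for P(D|+)
P(D|+) = P(+|D)P(D) / P(+)
       = 0.05684600 / 0.21196679
       = 0.2682


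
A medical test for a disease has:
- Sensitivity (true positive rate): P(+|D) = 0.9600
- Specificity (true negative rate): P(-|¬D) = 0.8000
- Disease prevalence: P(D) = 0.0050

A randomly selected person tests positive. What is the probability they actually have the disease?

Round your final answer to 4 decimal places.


Let D = has disease, + = positive test

Given:
- P(D) = 0.0050 (prevalence)
- P(+|D) = 0.9600 (sensitivity)
- P(-|¬D) = 0.8000 (specificity)
- P(+|¬D) = 0.2000 (false positive rate = 1 - specificity)

Step 1: Find P(+)
P(+) = P(+|D)P(D) + P(+|¬D)P(¬D)
     = 0.9600 × 0.0050 + 0.2000 × 0.9950
     = 0.00480000 + 0.19900000
     = 0.20380000

Step 2: Apply Bayes' theorem for P(D|+)
P(D|+) = P(+|D)P(D) / P(+)
       = 0.00480000 / 0.20380000
       = 0.0236


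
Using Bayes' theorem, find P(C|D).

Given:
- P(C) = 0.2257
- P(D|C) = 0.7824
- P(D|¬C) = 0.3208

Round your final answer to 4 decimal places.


Bayes' theorem: P(C|D) = P(D|C) × P(C) / P(D)

Step 1: Calculate P(D) using law of total probability
P(D) = P(D|C)P(C) + P(D|¬C)P(¬C)
     = 0.7824 × 0.2257 + 0.3208 × 0.7743
     = 0.17658768 + 0.24839544
     = 0.42498312

Step 2: Apply Bayes' theorem
P(C|D) = P(D|C) × P(C) / P(D)
       = 0.17658768 / 0.42498312
       = 0.4155


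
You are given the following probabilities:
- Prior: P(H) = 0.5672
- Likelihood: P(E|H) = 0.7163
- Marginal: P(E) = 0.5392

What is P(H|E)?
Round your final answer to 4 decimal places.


Using Bayes' theorem:

P(H|E) = P(E|H) × P(H) / P(E)
       = 0.7163 × 0.5672 / 0.5392
       = 0.40628536 / 0.5392
       = 0.7535

The evidence strengthens our belief in H.
Prior: 0.5672 → Posterior: 0.7535


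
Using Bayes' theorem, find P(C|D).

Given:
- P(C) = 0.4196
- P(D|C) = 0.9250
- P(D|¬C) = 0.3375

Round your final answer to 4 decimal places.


Bayes' theorem: P(C|D) = P(D|C) × P(C) / P(D)

Step 1: Calculate P(D) using law of total probability
P(D) = P(D|C)P(C) + P(D|¬C)P(¬C)
     = 0.9250 × 0.4196 + 0.3375 × 0.5804
     = 0.38813000 + 0.19588500
     = 0.58401500

Step 2: Apply Bayes' theorem
P(C|D) = P(D|C) × P(C) / P(D)
       = 0.38813000 / 0.58401500
       = 0.6646


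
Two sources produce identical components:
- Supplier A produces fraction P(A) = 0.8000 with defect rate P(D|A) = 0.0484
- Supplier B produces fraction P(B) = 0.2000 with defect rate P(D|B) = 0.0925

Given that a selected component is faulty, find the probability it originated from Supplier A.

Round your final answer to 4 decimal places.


Let A = from Supplier A, D = faulty

Given:
- P(A) = 0.8000, P(B) = 0.2000
- P(D|A) = 0.0484, P(D|B) = 0.0925

Step 1: Find P(D)
P(D) = P(D|A)P(A) + P(D|B)P(B)
     = 0.0484 × 0.8000 + 0.0925 × 0.2000
     = 0.03872000 + 0.01850000
     = 0.05722000

Step 2: Apply Bayes' theorem
P(A|D) = P(D|A)P(A) / P(D)
       = 0.03872000 / 0.05722000
       = 0.6767


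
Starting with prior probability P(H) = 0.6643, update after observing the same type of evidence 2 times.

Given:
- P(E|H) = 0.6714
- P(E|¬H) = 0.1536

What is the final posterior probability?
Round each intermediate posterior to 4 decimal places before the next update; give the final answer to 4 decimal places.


Sequential Bayesian updating:

Initial prior: P(H) = 0.6643

Update 1:
  P(E) = 0.6714 × 0.6643 + 0.1536 × 0.3357 = 0.44601102 + 0.05156352 = 0.49757454
  P(H|E) = 0.44601102 / 0.49757454 = 0.8964

Update 2:
  P(E) = 0.6714 × 0.8964 + 0.1536 × 0.1036 = 0.60184296 + 0.01591296 = 0.61775592
  P(H|E) = 0.60184296 / 0.61775592 = 0.9742

Final posterior: 0.9742


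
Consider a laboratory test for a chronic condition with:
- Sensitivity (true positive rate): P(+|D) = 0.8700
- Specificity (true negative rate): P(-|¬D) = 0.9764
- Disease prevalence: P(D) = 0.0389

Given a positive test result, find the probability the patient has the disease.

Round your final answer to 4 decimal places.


Let D = has disease, + = positive test

Given:
- P(D) = 0.0389 (prevalence)
- P(+|D) = 0.8700 (sensitivity)
- P(-|¬D) = 0.9764 (specificity)
- P(+|¬D) = 0.0236 (false positive rate = 1 - specificity)

Step 1: Find P(+)
P(+) = P(+|D)P(D) + P(+|¬D)P(¬D)
     = 0.8700 × 0.0389 + 0.0236 × 0.9611
     = 0.03384300 + 0.02268196
     = 0.05652496

Step 2: Apply Bayes' theorem for P(D|+)
P(D|+) = P(+|D)P(D) / P(+)
       = 0.03384300 / 0.05652496
       = 0.5987


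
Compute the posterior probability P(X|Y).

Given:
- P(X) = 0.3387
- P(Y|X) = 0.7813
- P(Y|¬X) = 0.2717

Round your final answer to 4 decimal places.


Bayes' theorem: P(X|Y) = P(Y|X) × P(X) / P(Y)

Step 1: Calculate P(Y) using law of total probability
P(Y) = P(Y|X)P(X) + P(Y|¬X)P(¬X)
     = 0.7813 × 0.3387 + 0.2717 × 0.6613
     = 0.26462631 + 0.17967521
     = 0.44430152

Step 2: Apply Bayes' theorem
P(X|Y) = P(Y|X) × P(X) / P(Y)
       = 0.26462631 / 0.44430152
       = 0.5956


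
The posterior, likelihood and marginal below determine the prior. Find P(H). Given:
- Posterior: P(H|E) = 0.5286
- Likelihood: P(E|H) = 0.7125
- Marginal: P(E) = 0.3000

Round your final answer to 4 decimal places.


From Bayes' theorem: P(H|E) = P(E|H) × P(H) / P(E)

Rearranging for P(H):
P(H) = P(H|E) × P(E) / P(E|H)
     = 0.5286 × 0.3000 / 0.7125
     = 0.15858000 / 0.7125
     = 0.2226


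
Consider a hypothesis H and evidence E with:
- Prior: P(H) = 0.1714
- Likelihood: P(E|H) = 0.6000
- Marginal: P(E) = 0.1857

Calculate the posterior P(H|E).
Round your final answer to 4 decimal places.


Using Bayes' theorem:

P(H|E) = P(E|H) × P(H) / P(E)
       = 0.6000 × 0.1714 / 0.1857
       = 0.10284000 / 0.1857
       = 0.5538

The evidence strengthens our belief in H.
Prior: 0.1714 → Posterior: 0.5538


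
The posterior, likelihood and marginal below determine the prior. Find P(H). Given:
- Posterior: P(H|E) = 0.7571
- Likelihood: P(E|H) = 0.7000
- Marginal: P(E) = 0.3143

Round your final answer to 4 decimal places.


From Bayes' theorem: P(H|E) = P(E|H) × P(H) / P(E)

Rearranging for P(H):
P(H) = P(H|E) × P(E) / P(E|H)
     = 0.7571 × 0.3143 / 0.7000
     = 0.23795653 / 0.7000
     = 0.3399


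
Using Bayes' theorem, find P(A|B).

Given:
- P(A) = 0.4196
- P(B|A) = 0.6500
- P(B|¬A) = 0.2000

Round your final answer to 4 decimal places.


Bayes' theorem: P(A|B) = P(B|A) × P(A) / P(B)

Step 1: Calculate P(B) using law of total probability
P(B) = P(B|A)P(A) + P(B|¬A)P(¬A)
     = 0.6500 × 0.4196 + 0.2000 × 0.5804
     = 0.27274000 + 0.11608000
     = 0.38882000

Step 2: Apply Bayes' theorem
P(A|B) = P(B|A) × P(A) / P(B)
       = 0.27274000 / 0.38882000
       = 0.7015


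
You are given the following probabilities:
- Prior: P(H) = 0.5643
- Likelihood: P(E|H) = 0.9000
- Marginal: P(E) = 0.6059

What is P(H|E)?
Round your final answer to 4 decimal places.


Using Bayes' theorem:

P(H|E) = P(E|H) × P(H) / P(E)
       = 0.9000 × 0.5643 / 0.6059
       = 0.50787000 / 0.6059
       = 0.8382

The evidence strengthens our belief in H.
Prior: 0.5643 → Posterior: 0.8382


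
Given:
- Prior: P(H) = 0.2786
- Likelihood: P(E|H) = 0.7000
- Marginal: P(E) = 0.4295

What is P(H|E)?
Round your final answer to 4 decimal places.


Using Bayes' theorem:

P(H|E) = P(E|H) × P(H) / P(E)
       = 0.7000 × 0.2786 / 0.4295
       = 0.19502000 / 0.4295
       = 0.4541

The evidence strengthens our belief in H.
Prior: 0.2786 → Posterior: 0.4541


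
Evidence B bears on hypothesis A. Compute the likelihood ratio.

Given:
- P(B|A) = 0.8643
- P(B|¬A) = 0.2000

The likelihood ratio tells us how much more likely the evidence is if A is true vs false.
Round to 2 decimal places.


Likelihood Ratio (LR) = P(B|A) / P(B|¬A)

LR = 0.8643 / 0.2000
   = 4.32

The evidence is 4.32 times more likely if A is true than if A is false.
Because LR exceeds 1, B is evidence for A.


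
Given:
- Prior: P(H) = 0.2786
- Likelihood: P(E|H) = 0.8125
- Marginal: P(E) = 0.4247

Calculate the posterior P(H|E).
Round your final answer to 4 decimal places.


Using Bayes' theorem:

P(H|E) = P(E|H) × P(H) / P(E)
       = 0.8125 × 0.2786 / 0.4247
       = 0.22636250 / 0.4247
       = 0.5330

The evidence strengthens our belief in H.
Prior: 0.2786 → Posterior: 0.5330


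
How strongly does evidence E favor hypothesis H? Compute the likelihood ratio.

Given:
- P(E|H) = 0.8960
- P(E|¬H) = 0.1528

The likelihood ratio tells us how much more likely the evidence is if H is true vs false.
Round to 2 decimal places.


Likelihood Ratio (LR) = P(E|H) / P(E|¬H)

LR = 0.8960 / 0.1528
   = 5.86

The evidence is 5.86 times more likely if H is true than if H is false.
Because LR exceeds 1, E is evidence for H.


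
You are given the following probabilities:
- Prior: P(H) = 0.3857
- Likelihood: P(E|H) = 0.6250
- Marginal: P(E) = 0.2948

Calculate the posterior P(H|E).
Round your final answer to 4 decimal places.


Using Bayes' theorem:

P(H|E) = P(E|H) × P(H) / P(E)
       = 0.6250 × 0.3857 / 0.2948
       = 0.24106250 / 0.2948
       = 0.8177

The evidence strengthens our belief in H.
Prior: 0.3857 → Posterior: 0.8177


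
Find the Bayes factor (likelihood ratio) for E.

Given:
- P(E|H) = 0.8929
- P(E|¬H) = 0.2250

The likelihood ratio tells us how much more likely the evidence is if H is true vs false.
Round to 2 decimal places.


Likelihood Ratio (LR) = P(E|H) / P(E|¬H)

LR = 0.8929 / 0.2250
   = 3.97

The evidence is 3.97 times more likely if H is true than if H is false.
LR > 1, so observing E raises the odds in favor of H.


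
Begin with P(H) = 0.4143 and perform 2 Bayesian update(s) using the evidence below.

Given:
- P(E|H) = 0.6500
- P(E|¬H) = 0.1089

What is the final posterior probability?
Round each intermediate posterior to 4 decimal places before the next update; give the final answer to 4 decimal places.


Sequential Bayesian updating:

Initial prior: P(H) = 0.4143

Update 1:
  P(E) = 0.6500 × 0.4143 + 0.1089 × 0.5857 = 0.26929500 + 0.06378273 = 0.33307773
  P(H|E) = 0.26929500 / 0.33307773 = 0.8085

Update 2:
  P(E) = 0.6500 × 0.8085 + 0.1089 × 0.1915 = 0.52552500 + 0.02085435 = 0.54637935
  P(H|E) = 0.52552500 / 0.54637935 = 0.9618

Final posterior: 0.9618
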